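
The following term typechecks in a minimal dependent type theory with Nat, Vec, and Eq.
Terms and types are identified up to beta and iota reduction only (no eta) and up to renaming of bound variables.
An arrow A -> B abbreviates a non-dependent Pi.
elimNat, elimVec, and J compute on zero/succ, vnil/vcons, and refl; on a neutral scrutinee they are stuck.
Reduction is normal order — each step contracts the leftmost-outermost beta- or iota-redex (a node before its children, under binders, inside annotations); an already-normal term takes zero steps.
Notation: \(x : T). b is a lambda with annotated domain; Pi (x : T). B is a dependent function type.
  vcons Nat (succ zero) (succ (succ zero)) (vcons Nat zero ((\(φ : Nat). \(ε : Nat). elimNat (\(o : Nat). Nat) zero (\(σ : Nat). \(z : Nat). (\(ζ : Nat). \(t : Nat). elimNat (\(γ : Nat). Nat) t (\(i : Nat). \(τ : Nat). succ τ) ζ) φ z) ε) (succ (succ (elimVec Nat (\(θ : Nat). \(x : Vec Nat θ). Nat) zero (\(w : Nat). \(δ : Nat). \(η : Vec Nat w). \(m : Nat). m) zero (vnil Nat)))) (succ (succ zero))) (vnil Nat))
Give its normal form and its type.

normal form:
  vcons Nat (succ zero) (succ (succ zero)) (vcons Nat zero (succ (succ (succ (succ zero)))) (vnil Nat))
type:
  Vec Nat (succ (succ zero))
observation: 29 normal-order steps normalize the term, beginning with a beta-redex.


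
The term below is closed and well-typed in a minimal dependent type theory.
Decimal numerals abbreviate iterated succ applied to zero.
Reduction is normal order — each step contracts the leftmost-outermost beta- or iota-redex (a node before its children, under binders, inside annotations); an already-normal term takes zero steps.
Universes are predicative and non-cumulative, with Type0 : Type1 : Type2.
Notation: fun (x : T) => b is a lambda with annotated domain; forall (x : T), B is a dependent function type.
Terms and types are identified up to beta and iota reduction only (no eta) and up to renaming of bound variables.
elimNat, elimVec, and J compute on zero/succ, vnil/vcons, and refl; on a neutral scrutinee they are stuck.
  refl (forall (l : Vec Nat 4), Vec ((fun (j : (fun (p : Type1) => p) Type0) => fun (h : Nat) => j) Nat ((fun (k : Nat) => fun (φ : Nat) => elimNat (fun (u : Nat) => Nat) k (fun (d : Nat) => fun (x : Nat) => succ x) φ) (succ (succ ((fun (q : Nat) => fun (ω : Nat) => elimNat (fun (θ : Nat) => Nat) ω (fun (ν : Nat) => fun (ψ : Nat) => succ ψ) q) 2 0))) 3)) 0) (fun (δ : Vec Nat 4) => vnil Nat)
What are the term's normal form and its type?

resulting normal form:
  refl (forall (l : Vec Nat 4), Vec Nat 0) (fun (j : Vec Nat 4) => vnil Nat)
type:
  Eq (forall (l : Vec Nat 4), Vec Nat 0) (fun (j : Vec Nat 4) => vnil Nat) (fun (p : Vec Nat 4) => vnil Nat)


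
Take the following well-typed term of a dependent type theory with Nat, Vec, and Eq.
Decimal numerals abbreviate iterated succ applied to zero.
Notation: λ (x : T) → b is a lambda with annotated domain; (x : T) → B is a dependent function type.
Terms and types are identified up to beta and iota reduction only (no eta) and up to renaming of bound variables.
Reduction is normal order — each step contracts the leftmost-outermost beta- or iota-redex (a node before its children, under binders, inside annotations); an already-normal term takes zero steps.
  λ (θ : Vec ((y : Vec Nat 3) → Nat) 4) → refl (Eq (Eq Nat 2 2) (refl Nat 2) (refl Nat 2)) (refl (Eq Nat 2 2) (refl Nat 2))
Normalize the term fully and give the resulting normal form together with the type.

normal form:
  λ (θ : Vec ((y : Vec Nat 3) → Nat) 4) → refl (Eq (Eq Nat 2 2) (refl Nat 2) (refl Nat 2)) (refl (Eq Nat 2 2) (refl Nat 2))
inferred type:
  (θ : Vec ((y : Vec Nat 3) → Nat) 4) → Eq (Eq (Eq Nat 2 2) (refl Nat 2) (refl Nat 2)) (refl (Eq Nat 2 2) (refl Nat 2)) (refl (Eq Nat 2 2) (refl Nat 2))
observation: the term is already in normal form.


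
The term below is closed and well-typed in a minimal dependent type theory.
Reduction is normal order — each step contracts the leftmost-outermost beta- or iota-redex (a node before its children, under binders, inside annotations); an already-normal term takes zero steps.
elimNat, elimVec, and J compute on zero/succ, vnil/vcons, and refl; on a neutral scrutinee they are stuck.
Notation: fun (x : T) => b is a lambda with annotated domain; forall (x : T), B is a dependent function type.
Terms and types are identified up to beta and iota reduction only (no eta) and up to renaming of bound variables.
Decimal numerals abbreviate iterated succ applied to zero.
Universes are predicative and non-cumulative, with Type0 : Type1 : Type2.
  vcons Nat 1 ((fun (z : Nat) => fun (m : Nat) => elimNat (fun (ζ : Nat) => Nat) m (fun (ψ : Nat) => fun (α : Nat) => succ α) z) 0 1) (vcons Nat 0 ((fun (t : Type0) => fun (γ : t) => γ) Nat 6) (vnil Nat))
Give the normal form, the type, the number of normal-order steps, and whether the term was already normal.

normal form:
  vcons Nat 1 1 (vcons Nat 0 6 (vnil Nat))
inferred type:
  Vec Nat 2
reduction steps (normal order): 5
started in normal form: no
first redex: a beta-redex


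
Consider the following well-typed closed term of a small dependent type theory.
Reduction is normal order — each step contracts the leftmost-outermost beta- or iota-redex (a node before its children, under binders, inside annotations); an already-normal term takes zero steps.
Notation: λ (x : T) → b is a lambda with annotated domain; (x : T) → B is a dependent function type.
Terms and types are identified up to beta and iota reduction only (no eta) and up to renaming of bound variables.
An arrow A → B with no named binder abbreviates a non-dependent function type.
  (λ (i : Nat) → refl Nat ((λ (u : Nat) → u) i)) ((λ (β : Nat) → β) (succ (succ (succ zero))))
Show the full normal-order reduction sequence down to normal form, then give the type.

normal-order reduction sequence:
  (λ (i : Nat) → refl Nat ((λ (u : Nat) → u) i)) ((λ (β : Nat) → β) (succ (succ (succ zero))))
  ~> refl Nat ((λ (i : Nat) → i) ((λ (u : Nat) → u) (succ (succ (succ zero)))))
  ~> refl Nat ((λ (i : Nat) → i) (succ (succ (succ zero))))
  ~> refl Nat (succ (succ (succ zero)))
the term's type:
  Eq Nat (succ (succ (succ zero))) (succ (succ (succ zero)))


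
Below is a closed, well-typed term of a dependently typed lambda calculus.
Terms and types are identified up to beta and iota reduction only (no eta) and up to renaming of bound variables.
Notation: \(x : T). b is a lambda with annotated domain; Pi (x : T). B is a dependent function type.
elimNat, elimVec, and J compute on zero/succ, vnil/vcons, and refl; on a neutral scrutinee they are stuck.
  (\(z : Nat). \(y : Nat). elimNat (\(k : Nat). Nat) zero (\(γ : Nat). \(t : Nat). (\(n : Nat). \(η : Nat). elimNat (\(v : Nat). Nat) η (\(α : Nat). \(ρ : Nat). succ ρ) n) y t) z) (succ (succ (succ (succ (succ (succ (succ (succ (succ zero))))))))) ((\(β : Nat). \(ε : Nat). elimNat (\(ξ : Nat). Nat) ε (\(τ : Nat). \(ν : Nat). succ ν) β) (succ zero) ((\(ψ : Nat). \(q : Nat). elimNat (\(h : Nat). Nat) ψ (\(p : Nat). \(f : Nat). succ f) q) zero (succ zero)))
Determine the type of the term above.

the term's type:
  Nat


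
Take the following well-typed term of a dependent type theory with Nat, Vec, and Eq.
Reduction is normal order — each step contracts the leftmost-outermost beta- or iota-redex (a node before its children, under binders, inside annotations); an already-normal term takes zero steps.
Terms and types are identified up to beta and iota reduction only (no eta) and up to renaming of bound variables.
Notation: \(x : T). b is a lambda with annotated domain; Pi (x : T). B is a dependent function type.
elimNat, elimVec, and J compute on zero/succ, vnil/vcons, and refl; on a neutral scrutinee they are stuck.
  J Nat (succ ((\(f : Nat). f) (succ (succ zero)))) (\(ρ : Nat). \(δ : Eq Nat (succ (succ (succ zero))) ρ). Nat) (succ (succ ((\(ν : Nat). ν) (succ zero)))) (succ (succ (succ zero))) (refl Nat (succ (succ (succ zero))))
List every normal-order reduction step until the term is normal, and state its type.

reduction (normal order):
  J Nat (succ ((\(f : Nat). f) (succ (succ zero)))) (\(ρ : Nat). \(δ : Eq Nat (succ (succ (succ zero))) ρ). Nat) (succ (succ ((\(ν : Nat). ν) (succ zero)))) (succ (succ (succ zero))) (refl Nat (succ (succ (succ zero))))
  ~> succ (succ ((\(f : Nat). f) (succ zero)))
  ~> succ (succ (succ zero))
the term's type:
  Nat


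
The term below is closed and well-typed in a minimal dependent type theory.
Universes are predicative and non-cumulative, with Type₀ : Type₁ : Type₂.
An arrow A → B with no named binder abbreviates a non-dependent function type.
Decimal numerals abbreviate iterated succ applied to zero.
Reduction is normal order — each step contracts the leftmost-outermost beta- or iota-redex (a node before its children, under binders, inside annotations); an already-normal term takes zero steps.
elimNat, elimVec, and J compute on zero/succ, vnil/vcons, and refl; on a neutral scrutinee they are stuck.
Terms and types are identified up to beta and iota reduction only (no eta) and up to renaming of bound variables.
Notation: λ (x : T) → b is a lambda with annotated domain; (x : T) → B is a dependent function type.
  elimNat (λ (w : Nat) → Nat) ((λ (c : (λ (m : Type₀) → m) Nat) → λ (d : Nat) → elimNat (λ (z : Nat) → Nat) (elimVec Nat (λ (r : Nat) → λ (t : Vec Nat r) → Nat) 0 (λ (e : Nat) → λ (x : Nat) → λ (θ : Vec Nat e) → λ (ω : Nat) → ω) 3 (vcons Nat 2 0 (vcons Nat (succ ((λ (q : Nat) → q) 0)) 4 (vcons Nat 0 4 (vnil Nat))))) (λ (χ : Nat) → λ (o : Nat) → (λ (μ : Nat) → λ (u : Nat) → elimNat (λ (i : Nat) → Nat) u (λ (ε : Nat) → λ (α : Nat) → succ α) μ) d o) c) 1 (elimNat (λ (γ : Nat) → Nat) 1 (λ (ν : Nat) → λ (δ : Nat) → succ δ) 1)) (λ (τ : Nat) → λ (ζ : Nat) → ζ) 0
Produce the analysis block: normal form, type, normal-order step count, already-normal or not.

reduced normal form:
  2
type:
  Nat
steps to reach normal form (normal order): 36
already normal: no
first redex: an elimNat iota-redex


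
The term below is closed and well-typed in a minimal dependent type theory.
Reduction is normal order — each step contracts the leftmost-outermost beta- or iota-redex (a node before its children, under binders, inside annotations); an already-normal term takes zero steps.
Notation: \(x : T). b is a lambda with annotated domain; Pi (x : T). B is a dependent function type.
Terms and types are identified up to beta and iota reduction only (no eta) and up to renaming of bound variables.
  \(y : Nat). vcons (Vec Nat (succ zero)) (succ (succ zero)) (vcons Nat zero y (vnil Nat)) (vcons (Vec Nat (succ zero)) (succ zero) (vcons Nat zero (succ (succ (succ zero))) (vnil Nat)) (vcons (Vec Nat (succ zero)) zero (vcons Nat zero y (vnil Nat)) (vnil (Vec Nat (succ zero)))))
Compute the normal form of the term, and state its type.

normal form:
  \(y : Nat). vcons (Vec Nat (succ zero)) (succ (succ zero)) (vcons Nat zero y (vnil Nat)) (vcons (Vec Nat (succ zero)) (succ zero) (vcons Nat zero (succ (succ (succ zero))) (vnil Nat)) (vcons (Vec Nat (succ zero)) zero (vcons Nat zero y (vnil Nat)) (vnil (Vec Nat (succ zero)))))
type:
  Pi (y : Nat). Vec (Vec Nat (succ zero)) (succ (succ (succ zero)))


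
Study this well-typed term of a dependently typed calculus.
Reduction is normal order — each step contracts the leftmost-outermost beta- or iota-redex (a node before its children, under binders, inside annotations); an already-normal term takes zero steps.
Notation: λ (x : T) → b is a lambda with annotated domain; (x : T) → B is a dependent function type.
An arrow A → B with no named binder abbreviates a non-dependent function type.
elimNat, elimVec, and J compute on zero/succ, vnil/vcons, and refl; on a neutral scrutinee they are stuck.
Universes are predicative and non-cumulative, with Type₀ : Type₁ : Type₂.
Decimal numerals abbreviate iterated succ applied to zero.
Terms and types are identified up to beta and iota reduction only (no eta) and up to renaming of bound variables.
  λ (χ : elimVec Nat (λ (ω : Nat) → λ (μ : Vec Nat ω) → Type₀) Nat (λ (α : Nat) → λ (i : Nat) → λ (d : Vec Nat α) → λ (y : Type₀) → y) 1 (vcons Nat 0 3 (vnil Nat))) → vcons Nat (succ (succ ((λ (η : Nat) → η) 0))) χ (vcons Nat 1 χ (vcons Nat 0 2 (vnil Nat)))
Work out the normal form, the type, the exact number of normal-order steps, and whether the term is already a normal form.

resulting normal form:
  λ (χ : Nat) → vcons Nat 2 χ (vcons Nat 1 χ (vcons Nat 0 2 (vnil Nat)))
inferred type:
  Nat → Vec Nat 3
steps to reach normal form (normal order): 7
already normal: no
first redex: an elimVec iota-redex


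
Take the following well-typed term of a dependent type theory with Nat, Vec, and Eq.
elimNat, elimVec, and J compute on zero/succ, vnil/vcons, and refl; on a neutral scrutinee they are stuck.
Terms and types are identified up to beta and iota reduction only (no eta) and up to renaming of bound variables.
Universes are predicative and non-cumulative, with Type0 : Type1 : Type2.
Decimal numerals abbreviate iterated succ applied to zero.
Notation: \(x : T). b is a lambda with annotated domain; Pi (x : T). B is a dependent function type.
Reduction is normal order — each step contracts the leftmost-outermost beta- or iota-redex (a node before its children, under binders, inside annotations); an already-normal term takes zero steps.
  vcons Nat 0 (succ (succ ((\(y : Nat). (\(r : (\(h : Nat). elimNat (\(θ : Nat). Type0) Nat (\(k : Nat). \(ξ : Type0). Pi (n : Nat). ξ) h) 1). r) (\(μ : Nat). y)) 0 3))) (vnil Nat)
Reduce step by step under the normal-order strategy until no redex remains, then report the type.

normal-order reduction:
  vcons Nat 0 (succ (succ ((\(y : Nat). (\(r : (\(h : Nat). elimNat (\(θ : Nat). Type0) Nat (\(k : Nat). \(ξ : Type0). Pi (n : Nat). ξ) h) 1). r) (\(μ : Nat). y)) 0 3))) (vnil Nat)
  ~> vcons Nat 0 (succ (succ ((\(y : (\(r : Nat). elimNat (\(h : Nat). Type0) Nat (\(θ : Nat). \(k : Type0). Pi (ξ : Nat). k) r) 1). y) (\(n : Nat). 0) 3))) (vnil Nat)
  ~> vcons Nat 0 (succ (succ ((\(y : Nat). 0) 3))) (vnil Nat)
  ~> vcons Nat 0 2 (vnil Nat)
inferred type:
  Vec Nat 1


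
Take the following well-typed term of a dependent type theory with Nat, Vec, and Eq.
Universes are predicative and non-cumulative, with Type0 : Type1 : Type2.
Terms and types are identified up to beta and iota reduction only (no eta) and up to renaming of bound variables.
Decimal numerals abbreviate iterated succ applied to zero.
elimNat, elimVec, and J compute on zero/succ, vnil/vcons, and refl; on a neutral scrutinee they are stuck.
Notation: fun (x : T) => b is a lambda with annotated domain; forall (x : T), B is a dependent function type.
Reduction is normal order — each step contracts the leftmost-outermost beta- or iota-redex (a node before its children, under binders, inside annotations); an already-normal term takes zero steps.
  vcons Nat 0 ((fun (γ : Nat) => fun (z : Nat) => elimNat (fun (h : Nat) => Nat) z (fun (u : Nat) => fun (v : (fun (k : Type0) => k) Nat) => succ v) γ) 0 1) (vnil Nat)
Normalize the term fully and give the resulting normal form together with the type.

reduced normal form:
  vcons Nat 0 1 (vnil Nat)
the term's type:
  Vec Nat 1
observation: the leftmost-outermost redex is a beta-redex, and normalization takes 3 steps.


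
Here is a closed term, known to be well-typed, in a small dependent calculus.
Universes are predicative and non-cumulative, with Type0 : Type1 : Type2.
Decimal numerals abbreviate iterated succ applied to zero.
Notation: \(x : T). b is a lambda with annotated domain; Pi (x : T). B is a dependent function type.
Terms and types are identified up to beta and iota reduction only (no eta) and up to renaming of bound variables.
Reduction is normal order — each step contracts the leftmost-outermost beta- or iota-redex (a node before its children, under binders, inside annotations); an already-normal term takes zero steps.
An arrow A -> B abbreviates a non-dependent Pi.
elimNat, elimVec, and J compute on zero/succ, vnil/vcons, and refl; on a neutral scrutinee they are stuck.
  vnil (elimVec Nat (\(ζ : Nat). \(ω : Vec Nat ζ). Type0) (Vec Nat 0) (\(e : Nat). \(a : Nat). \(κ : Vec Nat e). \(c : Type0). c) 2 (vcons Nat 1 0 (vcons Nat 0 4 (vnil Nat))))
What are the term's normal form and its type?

resulting normal form:
  vnil (Vec Nat 0)
the term's type:
  Vec (Vec Nat 0) 0
observation: contracting an elimVec iota-redex first, the term normalizes in 11 steps.


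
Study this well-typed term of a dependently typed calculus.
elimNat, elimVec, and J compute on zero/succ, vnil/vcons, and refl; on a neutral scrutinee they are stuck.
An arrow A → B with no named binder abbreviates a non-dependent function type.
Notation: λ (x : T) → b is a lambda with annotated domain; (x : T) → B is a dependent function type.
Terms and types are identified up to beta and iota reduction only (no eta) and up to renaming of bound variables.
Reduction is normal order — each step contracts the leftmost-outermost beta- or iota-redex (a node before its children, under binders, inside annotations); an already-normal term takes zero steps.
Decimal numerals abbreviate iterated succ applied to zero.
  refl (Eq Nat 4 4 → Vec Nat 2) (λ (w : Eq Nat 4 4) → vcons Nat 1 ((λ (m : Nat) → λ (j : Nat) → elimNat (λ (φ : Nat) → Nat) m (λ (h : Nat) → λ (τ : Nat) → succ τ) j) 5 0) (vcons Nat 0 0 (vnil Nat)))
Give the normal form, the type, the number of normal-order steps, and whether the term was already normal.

reduced normal form:
  refl (Eq Nat 4 4 → Vec Nat 2) (λ (w : Eq Nat 4 4) → vcons Nat 1 5 (vcons Nat 0 0 (vnil Nat)))
inferred type:
  Eq (Eq Nat 4 4 → Vec Nat 2) (λ (w : Eq Nat 4 4) → vcons Nat 1 5 (vcons Nat 0 0 (vnil Nat))) (λ (m : Eq Nat 4 4) → vcons Nat 1 5 (vcons Nat 0 0 (vnil Nat)))
steps to reach normal form (normal order): 3
term was already normal: no
first redex: a beta-redex


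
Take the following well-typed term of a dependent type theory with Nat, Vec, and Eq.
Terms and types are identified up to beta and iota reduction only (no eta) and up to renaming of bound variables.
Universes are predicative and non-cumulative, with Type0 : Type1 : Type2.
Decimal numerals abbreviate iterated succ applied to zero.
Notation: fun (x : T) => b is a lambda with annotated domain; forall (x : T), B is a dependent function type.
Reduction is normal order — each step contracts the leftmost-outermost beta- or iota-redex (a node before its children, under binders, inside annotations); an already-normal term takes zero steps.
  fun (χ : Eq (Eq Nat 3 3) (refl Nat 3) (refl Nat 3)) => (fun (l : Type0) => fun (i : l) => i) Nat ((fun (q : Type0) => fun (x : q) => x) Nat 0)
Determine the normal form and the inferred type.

resulting normal form:
  fun (χ : Eq (Eq Nat 3 3) (refl Nat 3) (refl Nat 3)) => 0
the term's type:
  forall (χ : Eq (Eq Nat 3 3) (refl Nat 3) (refl Nat 3)), Nat
observation: 4 normal-order steps separate the term from its normal form.


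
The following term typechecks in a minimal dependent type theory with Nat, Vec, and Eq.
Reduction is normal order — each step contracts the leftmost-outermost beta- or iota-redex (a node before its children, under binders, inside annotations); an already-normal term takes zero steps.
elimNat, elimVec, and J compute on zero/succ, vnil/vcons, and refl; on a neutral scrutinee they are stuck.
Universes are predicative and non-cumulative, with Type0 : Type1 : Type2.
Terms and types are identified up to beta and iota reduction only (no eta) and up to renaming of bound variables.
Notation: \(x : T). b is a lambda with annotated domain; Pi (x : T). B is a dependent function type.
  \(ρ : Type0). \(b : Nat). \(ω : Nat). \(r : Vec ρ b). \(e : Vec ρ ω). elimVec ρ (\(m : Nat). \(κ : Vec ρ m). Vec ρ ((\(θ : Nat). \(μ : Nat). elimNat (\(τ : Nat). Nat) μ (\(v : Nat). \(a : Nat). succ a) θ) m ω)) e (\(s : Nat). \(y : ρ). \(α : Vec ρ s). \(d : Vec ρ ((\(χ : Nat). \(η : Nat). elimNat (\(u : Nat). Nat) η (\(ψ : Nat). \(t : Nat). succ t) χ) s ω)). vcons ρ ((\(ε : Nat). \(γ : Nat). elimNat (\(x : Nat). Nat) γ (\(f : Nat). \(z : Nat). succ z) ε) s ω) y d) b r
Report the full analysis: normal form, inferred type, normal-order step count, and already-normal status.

resulting normal form:
  \(ρ : Type0). \(b : Nat). \(ω : Nat). \(r : Vec ρ b). \(e : Vec ρ ω). elimVec ρ (\(m : Nat). \(κ : Vec ρ m). Vec ρ (elimNat (\(θ : Nat). Nat) ω (\(μ : Nat). \(τ : Nat). succ τ) m)) e (\(v : Nat). \(a : ρ). \(s : Vec ρ v). \(y : Vec ρ (elimNat (\(α : Nat). Nat) ω (\(d : Nat). \(χ : Nat). succ χ) v)). vcons ρ (elimNat (\(η : Nat). Nat) ω (\(u : Nat). \(ψ : Nat). succ ψ) v) a y) b r
the term's type:
  Pi (ρ : Type0). Pi (b : Nat). Pi (ω : Nat). Pi (r : Vec ρ b). Pi (e : Vec ρ ω). Vec ρ (elimNat (\(m : Nat). Nat) ω (\(κ : Nat). \(θ : Nat). succ θ) b)
reduction steps (normal order): 6
already normal: no
first redex: a beta-redex


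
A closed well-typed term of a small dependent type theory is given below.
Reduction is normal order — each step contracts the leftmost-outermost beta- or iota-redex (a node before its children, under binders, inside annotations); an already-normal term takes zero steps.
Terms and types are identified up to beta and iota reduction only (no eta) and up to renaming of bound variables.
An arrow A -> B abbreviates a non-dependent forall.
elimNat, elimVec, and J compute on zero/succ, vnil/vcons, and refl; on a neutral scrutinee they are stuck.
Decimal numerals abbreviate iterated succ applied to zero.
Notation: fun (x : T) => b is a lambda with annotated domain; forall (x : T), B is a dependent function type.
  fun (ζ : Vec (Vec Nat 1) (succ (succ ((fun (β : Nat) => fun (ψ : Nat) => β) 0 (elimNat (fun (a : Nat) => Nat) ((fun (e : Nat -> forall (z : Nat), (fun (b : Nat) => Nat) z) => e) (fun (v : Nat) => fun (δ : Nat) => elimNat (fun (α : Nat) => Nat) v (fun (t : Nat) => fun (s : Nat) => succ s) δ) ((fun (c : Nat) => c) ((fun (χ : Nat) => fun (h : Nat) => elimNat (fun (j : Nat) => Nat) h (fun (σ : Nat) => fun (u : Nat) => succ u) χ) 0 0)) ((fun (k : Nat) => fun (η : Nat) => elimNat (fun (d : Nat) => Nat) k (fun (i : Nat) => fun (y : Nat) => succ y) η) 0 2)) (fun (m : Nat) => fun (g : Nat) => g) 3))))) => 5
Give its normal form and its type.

reduced normal form:
  fun (ζ : Vec (Vec Nat 1) 2) => 5
type:
  Vec (Vec Nat 1) 2 -> Nat
observation: normalization takes exactly 2 steps under the normal-order strategy.


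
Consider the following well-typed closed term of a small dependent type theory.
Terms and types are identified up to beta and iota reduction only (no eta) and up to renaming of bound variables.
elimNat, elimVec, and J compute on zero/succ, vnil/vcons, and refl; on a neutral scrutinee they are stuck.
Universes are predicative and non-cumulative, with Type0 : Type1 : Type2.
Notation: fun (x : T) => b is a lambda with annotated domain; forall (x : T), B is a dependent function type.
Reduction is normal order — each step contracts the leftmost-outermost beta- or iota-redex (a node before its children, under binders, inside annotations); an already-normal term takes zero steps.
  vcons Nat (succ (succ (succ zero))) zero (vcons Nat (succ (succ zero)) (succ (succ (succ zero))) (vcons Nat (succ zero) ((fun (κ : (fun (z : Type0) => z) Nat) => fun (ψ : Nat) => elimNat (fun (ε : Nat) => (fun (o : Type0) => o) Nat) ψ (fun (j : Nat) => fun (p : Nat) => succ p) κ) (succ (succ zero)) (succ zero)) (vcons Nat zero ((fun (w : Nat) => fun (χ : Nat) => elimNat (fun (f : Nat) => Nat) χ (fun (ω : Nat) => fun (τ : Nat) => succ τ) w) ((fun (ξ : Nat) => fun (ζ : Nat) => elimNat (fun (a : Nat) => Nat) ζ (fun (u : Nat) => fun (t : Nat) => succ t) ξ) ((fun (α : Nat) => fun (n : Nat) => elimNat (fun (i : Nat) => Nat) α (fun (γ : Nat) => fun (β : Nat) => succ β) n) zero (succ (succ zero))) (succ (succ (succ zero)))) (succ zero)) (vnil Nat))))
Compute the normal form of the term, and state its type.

reduced normal form:
  vcons Nat (succ (succ (succ zero))) zero (vcons Nat (succ (succ zero)) (succ (succ (succ zero))) (vcons Nat (succ zero) (succ (succ (succ zero))) (vcons Nat zero (succ (succ (succ (succ (succ (succ zero)))))) (vnil Nat))))
inferred type:
  Vec Nat (succ (succ (succ (succ zero))))


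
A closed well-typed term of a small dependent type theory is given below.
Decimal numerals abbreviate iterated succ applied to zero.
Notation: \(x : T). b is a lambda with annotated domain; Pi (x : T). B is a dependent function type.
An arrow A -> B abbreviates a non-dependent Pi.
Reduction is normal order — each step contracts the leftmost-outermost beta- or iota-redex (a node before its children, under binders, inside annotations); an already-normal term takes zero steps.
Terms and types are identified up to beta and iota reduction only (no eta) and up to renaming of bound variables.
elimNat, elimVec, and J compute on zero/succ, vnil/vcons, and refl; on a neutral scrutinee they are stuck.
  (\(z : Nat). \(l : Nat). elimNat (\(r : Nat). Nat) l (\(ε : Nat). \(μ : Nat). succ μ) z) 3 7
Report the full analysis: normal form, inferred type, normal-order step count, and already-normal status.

reduced normal form:
  10
inferred type:
  Nat
normal-order step count: 12
already normal: no
first redex: a beta-redex


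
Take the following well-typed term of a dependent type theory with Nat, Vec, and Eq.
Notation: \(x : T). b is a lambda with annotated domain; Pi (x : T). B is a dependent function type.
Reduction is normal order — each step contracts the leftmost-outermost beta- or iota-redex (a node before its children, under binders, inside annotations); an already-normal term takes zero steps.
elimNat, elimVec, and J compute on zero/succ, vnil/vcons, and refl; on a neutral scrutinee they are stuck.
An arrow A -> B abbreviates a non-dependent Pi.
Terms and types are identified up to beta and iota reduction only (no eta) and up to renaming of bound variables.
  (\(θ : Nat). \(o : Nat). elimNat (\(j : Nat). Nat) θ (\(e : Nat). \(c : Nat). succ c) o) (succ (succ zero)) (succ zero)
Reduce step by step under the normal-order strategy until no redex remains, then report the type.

normal-order reduction:
  (\(θ : Nat). \(o : Nat). elimNat (\(j : Nat). Nat) θ (\(e : Nat). \(c : Nat). succ c) o) (succ (succ zero)) (succ zero)
  ~> (\(θ : Nat). elimNat (\(o : Nat). Nat) (succ (succ zero)) (\(j : Nat). \(e : Nat). succ e) θ) (succ zero)
  ~> elimNat (\(θ : Nat). Nat) (succ (succ zero)) (\(o : Nat). \(j : Nat). succ j) (succ zero)
  ~> (\(θ : Nat). \(o : Nat). succ o) zero (elimNat (\(j : Nat). Nat) (succ (succ zero)) (\(e : Nat). \(c : Nat). succ c) zero)
  ~> (\(θ : Nat). succ θ) (elimNat (\(o : Nat). Nat) (succ (succ zero)) (\(j : Nat). \(e : Nat). succ e) zero)
  ~> succ (elimNat (\(θ : Nat). Nat) (succ (succ zero)) (\(o : Nat). \(j : Nat). succ j) zero)
  ~> succ (succ (succ zero))
the term's type:
  Nat


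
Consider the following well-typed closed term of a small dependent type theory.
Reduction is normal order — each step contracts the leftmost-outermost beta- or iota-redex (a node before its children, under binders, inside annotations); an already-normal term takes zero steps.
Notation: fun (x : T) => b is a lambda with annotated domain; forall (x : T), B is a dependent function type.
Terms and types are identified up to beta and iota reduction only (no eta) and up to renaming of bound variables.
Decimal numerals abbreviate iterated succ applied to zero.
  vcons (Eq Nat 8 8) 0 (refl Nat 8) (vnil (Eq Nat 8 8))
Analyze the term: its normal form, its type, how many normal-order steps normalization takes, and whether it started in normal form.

reduced normal form:
  vcons (Eq Nat 8 8) 0 (refl Nat 8) (vnil (Eq Nat 8 8))
the term's type:
  Vec (Eq Nat 8 8) 1
reduction steps (normal order): 0
term was already normal: yes


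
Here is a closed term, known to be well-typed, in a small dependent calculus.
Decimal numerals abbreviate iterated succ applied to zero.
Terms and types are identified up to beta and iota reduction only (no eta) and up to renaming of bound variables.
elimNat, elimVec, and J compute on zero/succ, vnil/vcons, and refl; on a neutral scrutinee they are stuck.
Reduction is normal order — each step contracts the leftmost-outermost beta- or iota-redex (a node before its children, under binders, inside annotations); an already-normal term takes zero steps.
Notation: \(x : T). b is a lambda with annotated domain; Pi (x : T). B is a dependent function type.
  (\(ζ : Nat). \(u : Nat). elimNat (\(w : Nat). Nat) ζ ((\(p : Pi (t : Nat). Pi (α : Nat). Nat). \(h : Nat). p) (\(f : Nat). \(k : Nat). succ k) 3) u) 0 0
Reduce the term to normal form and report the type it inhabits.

normal form:
  0
the term's type:
  Nat


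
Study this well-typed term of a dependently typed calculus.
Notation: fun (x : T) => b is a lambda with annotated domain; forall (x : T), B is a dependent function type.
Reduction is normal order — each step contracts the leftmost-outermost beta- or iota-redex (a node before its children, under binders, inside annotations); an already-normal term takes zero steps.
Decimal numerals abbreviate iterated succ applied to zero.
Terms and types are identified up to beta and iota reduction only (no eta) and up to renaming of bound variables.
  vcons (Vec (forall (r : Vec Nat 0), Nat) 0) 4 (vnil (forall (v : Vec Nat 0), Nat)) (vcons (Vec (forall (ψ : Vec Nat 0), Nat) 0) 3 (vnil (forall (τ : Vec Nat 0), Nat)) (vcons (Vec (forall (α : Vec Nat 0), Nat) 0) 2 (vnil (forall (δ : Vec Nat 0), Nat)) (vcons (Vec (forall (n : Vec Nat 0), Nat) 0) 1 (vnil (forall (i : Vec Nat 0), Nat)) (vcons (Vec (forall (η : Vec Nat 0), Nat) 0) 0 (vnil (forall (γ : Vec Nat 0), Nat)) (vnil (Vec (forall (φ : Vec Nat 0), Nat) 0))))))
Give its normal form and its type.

normal form:
  vcons (Vec (forall (r : Vec Nat 0), Nat) 0) 4 (vnil (forall (v : Vec Nat 0), Nat)) (vcons (Vec (forall (ψ : Vec Nat 0), Nat) 0) 3 (vnil (forall (τ : Vec Nat 0), Nat)) (vcons (Vec (forall (α : Vec Nat 0), Nat) 0) 2 (vnil (forall (δ : Vec Nat 0), Nat)) (vcons (Vec (forall (n : Vec Nat 0), Nat) 0) 1 (vnil (forall (i : Vec Nat 0), Nat)) (vcons (Vec (forall (η : Vec Nat 0), Nat) 0) 0 (vnil (forall (γ : Vec Nat 0), Nat)) (vnil (Vec (forall (φ : Vec Nat 0), Nat) 0))))))
type:
  Vec (Vec (forall (r : Vec Nat 0), Nat) 0) 5
observation: no redex remains anywhere in the term; it is its own normal form.


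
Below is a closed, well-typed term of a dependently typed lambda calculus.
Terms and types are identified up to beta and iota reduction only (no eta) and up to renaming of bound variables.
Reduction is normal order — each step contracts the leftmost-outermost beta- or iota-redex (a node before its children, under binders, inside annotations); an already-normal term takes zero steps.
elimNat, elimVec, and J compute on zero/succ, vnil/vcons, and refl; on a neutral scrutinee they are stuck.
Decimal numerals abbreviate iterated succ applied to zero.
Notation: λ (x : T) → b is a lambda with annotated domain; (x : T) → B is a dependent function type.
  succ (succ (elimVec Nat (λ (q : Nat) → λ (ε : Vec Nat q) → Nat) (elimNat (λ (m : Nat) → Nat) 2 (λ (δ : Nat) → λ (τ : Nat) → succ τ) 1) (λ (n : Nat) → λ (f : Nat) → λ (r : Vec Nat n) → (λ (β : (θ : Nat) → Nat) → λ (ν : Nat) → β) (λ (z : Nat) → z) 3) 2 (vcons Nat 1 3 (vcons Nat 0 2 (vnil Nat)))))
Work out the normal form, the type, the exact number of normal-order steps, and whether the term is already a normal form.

resulting normal form:
  5
inferred type:
  Nat
normal-order step count: 19
started in normal form: no
first contracted redex: an elimVec iota-redex


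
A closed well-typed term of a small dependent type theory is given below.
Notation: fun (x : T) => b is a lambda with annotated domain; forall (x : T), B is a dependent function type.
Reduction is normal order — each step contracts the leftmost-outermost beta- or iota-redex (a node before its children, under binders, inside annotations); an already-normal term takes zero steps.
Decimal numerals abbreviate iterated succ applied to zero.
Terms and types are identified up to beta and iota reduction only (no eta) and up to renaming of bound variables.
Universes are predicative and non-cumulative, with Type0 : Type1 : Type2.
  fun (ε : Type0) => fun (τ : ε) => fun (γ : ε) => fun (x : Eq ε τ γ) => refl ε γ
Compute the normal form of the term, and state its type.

normal form:
  fun (ε : Type0) => fun (τ : ε) => fun (γ : ε) => fun (x : Eq ε τ γ) => refl ε γ
inferred type:
  forall (ε : Type0), forall (τ : ε), forall (γ : ε), forall (x : Eq ε τ γ), Eq ε γ γ
observation: the term is already in normal form.


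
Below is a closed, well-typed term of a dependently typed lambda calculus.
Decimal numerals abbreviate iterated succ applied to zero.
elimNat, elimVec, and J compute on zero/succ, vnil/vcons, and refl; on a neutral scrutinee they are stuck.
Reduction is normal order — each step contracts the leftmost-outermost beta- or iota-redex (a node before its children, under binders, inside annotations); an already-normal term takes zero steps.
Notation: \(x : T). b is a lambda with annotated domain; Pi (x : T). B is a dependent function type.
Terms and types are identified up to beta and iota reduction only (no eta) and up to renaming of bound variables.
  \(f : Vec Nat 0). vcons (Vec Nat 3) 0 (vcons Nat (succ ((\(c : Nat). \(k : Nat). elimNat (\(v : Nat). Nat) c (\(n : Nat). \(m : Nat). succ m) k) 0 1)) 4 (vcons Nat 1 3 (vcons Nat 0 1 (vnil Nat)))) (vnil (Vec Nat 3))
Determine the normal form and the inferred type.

normal form:
  \(f : Vec Nat 0). vcons (Vec Nat 3) 0 (vcons Nat 2 4 (vcons Nat 1 3 (vcons Nat 0 1 (vnil Nat)))) (vnil (Vec Nat 3))
inferred type:
  Pi (f : Vec Nat 0). Vec (Vec Nat 3) 1
observation: the term reaches its normal form after 6 normal-order steps.


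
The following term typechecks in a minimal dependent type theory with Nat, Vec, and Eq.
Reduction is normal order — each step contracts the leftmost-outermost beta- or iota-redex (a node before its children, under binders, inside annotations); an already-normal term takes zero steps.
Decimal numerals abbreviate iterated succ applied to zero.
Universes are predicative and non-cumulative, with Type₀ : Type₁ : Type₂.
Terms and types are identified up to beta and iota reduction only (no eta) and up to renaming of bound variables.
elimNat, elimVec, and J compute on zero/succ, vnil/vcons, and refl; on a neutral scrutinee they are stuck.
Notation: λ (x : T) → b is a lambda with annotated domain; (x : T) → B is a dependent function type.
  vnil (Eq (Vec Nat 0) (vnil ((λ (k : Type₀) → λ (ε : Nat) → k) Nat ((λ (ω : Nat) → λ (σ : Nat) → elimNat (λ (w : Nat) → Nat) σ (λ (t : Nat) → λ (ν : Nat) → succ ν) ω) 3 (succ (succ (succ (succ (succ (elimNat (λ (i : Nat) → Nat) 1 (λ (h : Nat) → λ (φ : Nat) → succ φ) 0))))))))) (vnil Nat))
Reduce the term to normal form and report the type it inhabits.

normal form:
  vnil (Eq (Vec Nat 0) (vnil Nat) (vnil Nat))
the term's type:
  Vec (Eq (Vec Nat 0) (vnil Nat) (vnil Nat)) 0
observation: 2 normal-order steps separate the term from its normal form.


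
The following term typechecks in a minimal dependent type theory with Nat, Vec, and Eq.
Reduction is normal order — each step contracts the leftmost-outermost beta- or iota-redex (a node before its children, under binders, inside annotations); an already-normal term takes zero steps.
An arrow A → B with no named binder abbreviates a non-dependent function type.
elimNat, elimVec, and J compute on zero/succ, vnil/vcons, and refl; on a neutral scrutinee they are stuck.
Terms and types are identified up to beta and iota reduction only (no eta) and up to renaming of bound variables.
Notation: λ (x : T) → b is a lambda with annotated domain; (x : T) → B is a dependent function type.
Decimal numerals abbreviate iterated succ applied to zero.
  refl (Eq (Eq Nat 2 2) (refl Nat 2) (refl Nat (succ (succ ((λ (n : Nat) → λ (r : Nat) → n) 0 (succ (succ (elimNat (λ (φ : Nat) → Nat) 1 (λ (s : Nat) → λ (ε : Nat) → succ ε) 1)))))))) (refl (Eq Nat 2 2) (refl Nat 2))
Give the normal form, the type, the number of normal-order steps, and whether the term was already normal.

reduced normal form:
  refl (Eq (Eq Nat 2 2) (refl Nat 2) (refl Nat 2)) (refl (Eq Nat 2 2) (refl Nat 2))
the term's type:
  Eq (Eq (Eq Nat 2 2) (refl Nat 2) (refl Nat 2)) (refl (Eq Nat 2 2) (refl Nat 2)) (refl (Eq Nat 2 2) (refl Nat 2))
normal-order step count: 2
started in normal form: no
first contracted redex: a beta-redex


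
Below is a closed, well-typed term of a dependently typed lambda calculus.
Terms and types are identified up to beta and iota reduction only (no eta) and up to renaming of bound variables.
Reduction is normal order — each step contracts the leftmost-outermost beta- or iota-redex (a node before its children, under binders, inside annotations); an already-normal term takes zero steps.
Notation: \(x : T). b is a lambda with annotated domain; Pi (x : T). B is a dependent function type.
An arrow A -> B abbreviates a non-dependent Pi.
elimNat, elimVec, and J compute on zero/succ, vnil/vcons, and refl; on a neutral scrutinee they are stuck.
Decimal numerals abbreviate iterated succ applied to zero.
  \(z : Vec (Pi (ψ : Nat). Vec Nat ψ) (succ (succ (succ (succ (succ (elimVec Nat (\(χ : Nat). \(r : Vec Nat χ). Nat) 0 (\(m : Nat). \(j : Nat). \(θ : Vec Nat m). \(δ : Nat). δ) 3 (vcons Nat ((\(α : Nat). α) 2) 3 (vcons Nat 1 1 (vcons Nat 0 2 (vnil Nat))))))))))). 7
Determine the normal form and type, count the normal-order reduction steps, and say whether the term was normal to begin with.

normal form:
  \(z : Vec (Pi (ψ : Nat). Vec Nat ψ) 5). 7
the term's type:
  Vec (Pi (z : Nat). Vec Nat z) 5 -> Nat
normal-order step count: 16
already normal: no
first contracted redex: an elimVec iota-redex


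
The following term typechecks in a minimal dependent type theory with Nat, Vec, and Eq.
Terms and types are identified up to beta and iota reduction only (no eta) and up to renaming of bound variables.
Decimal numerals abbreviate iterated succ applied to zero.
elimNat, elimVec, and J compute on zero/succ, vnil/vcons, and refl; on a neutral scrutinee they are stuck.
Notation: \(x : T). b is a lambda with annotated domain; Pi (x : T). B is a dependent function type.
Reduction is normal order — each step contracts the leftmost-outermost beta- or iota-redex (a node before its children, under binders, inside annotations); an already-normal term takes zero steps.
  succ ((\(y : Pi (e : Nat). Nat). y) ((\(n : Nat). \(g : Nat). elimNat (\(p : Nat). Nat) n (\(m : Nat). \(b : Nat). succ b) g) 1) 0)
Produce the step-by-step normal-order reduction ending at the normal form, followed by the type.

normal-order reduction sequence:
  succ ((\(y : Pi (e : Nat). Nat). y) ((\(n : Nat). \(g : Nat). elimNat (\(p : Nat). Nat) n (\(m : Nat). \(b : Nat). succ b) g) 1) 0)
  ~> succ ((\(y : Nat). \(e : Nat). elimNat (\(n : Nat). Nat) y (\(g : Nat). \(p : Nat). succ p) e) 1 0)
  ~> succ ((\(y : Nat). elimNat (\(e : Nat). Nat) 1 (\(n : Nat). \(g : Nat). succ g) y) 0)
  ~> succ (elimNat (\(y : Nat). Nat) 1 (\(e : Nat). \(n : Nat). succ n) 0)
  ~> 2
the term's type:
  Nat


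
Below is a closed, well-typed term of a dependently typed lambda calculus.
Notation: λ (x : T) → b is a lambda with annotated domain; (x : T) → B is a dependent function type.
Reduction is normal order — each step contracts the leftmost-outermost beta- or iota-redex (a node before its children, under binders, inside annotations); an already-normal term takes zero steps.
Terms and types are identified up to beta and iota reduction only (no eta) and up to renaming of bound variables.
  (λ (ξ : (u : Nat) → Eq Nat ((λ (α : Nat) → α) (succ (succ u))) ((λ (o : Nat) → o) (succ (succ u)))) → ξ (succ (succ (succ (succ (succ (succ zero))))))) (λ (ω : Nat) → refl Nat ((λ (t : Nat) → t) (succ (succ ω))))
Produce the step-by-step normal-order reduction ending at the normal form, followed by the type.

normal-order reduction:
  (λ (ξ : (u : Nat) → Eq Nat ((λ (α : Nat) → α) (succ (succ u))) ((λ (o : Nat) → o) (succ (succ u)))) → ξ (succ (succ (succ (succ (succ (succ zero))))))) (λ (ω : Nat) → refl Nat ((λ (t : Nat) → t) (succ (succ ω))))
  ~> (λ (ξ : Nat) → refl Nat ((λ (u : Nat) → u) (succ (succ ξ)))) (succ (succ (succ (succ (succ (succ zero))))))
  ~> refl Nat ((λ (ξ : Nat) → ξ) (succ (succ (succ (succ (succ (succ (succ (succ zero)))))))))
  ~> refl Nat (succ (succ (succ (succ (succ (succ (succ (succ zero))))))))
the term's type:
  Eq Nat (succ (succ (succ (succ (succ (succ (succ (succ zero)))))))) (succ (succ (succ (succ (succ (succ (succ (succ zero))))))))
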